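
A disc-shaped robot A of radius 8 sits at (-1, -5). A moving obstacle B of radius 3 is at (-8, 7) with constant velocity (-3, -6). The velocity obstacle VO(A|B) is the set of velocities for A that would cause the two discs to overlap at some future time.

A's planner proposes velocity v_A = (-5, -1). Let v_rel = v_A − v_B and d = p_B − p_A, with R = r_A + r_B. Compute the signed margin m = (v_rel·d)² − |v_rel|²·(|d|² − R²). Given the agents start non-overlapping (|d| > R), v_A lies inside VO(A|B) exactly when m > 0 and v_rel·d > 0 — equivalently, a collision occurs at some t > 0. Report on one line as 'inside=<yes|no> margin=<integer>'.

d = (-7, 12),  |d|² = 193;  R = 8+3 = 11,  c = 193−11² = 72
v_rel = (-2, 5),  |v_rel|² = 29;  v_rel·d = (-2)·(-7) + (5)·(12) = 74
29·t² − 148·t + 72 = 0  ⇒  m = 74² − 29·72 = 3388
m = 3388 > 0,  v_rel·d = 74 > 0  ⇒  inside

inside=yes margin=3388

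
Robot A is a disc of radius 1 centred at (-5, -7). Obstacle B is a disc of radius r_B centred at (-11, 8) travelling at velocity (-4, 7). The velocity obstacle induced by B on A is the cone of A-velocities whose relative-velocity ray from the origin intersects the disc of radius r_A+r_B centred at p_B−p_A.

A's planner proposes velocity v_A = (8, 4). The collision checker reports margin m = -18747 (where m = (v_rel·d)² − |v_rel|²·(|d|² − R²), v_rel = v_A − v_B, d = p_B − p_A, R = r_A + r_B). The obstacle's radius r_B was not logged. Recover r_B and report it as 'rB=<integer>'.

m = -18747
d = (-6, 15);  v_rel = (12, -3),  |v_rel|² = 153
v_rel×d = (12)·(15) − (-3)·(-6) = 162
since m = R²·153 − 162²:  R² = (26244 + -18747) / 153 = 49
R = √49 = 7  ⇒  r_B = 7 − 1 = 6

rB=6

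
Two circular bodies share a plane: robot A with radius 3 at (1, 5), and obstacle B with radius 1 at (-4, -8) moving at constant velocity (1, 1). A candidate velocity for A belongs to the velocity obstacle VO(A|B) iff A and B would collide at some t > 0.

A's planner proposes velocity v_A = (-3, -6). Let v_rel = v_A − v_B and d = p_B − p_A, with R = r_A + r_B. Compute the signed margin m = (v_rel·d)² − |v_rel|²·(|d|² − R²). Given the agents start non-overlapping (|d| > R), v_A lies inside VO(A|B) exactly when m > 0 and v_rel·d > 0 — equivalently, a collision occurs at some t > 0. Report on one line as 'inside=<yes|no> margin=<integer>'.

d = (-5, -13),  |d|² = 194;  R = 3+1 = 4,  c = 194−4² = 178
v_rel = (-4, -7),  |v_rel|² = 65;  v_rel·d = (-4)·(-5) + (-7)·(-13) = 111
65·t² − 222·t + 178 = 0  ⇒  m = 111² − 65·178 = 751
m = 751 > 0,  v_rel·d = 111 > 0  ⇒  inside

inside=yes margin=751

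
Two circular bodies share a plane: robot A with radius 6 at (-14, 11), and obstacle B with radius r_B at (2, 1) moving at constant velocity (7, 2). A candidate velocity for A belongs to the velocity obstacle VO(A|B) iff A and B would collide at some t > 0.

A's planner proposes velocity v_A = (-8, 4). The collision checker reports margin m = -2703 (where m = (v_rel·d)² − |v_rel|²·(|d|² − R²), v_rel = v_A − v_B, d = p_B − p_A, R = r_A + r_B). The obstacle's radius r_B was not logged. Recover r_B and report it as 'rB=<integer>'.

m = -2703
d = (16, -10);  v_rel = (-15, 2),  |v_rel|² = 229
v_rel×d = (-15)·(-10) − (2)·(16) = 118
since m = R²·229 − 118²:  R² = (13924 + -2703) / 229 = 49
R = √49 = 7  ⇒  r_B = 7 − 6 = 1

rB=1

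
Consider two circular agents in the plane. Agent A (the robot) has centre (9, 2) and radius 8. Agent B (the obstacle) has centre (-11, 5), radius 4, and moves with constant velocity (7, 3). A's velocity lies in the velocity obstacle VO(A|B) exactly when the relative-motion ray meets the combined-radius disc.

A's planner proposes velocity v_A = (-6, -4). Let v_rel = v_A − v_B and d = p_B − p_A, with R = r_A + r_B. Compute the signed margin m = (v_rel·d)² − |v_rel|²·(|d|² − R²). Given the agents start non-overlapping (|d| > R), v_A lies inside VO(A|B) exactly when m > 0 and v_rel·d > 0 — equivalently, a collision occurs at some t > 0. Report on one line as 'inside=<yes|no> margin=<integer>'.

d = (-20, 3),  |d|² = 409;  R = 8+4 = 12,  c = 409−12² = 265
v_rel = (-13, -7),  |v_rel|² = 218;  v_rel·d = (-13)·(-20) + (-7)·(3) = 239
218·t² − 478·t + 265 = 0  ⇒  m = 239² − 218·265 = -649
m = -649 < 0,  v_rel·d = 239 > 0  ⇒  outside

inside=no margin=-649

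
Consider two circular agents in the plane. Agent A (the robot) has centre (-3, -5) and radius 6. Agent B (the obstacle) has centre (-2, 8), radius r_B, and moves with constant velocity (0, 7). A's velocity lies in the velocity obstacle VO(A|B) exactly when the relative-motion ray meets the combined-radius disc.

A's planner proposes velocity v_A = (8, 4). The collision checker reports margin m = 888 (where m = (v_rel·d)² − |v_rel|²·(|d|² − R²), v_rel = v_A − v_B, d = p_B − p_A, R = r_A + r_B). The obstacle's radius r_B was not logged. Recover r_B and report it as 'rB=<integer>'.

m = 888
d = (1, 13);  v_rel = (8, -3),  |v_rel|² = 73
v_rel×d = (8)·(13) − (-3)·(1) = 107
since m = R²·73 − 107²:  R² = (11449 + 888) / 73 = 169
R = √169 = 13  ⇒  r_B = 13 − 6 = 7

rB=7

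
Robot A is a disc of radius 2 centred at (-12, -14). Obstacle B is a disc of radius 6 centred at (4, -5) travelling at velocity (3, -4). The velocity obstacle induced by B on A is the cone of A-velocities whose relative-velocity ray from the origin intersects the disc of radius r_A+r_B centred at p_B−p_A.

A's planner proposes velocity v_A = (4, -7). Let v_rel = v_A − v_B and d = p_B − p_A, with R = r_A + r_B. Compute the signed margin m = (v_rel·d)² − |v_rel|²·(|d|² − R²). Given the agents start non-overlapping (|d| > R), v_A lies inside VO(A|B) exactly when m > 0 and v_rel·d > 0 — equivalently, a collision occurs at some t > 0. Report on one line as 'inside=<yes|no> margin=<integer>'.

d = (16, 9),  |d|² = 337;  R = 2+6 = 8,  c = 337−8² = 273
v_rel = (1, -3),  |v_rel|² = 10;  v_rel·d = (1)·(16) + (-3)·(9) = -11
10·t² + 22·t + 273 = 0  ⇒  m = (-11)² − 10·273 = -2609
m = -2609 < 0,  v_rel·d = -11 < 0  ⇒  outside

inside=no margin=-2609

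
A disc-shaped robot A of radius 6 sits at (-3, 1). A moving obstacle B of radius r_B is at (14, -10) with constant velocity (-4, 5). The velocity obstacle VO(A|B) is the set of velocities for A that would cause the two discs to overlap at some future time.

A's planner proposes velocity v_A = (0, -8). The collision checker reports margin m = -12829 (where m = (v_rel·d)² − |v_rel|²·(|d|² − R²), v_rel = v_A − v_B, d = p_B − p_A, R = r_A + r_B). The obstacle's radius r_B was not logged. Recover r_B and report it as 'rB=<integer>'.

m = -12829
d = (17, -11);  v_rel = (4, -13),  |v_rel|² = 185
v_rel×d = (4)·(-11) − (-13)·(17) = 177
since m = R²·185 − 177²:  R² = (31329 + -12829) / 185 = 100
R = √100 = 10  ⇒  r_B = 10 − 6 = 4

rB=4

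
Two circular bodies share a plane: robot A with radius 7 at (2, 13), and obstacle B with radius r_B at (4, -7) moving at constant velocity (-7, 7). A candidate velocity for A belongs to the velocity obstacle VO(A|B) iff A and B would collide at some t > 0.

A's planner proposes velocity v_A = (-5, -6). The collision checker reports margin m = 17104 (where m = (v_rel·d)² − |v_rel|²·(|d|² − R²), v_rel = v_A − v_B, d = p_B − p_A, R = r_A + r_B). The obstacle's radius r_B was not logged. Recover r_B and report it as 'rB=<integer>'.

m = 17104
d = (2, -20);  v_rel = (2, -13),  |v_rel|² = 173
v_rel×d = (2)·(-20) − (-13)·(2) = -14
since m = R²·173 − (-14)²:  R² = (196 + 17104) / 173 = 100
R = √100 = 10  ⇒  r_B = 10 − 7 = 3

rB=3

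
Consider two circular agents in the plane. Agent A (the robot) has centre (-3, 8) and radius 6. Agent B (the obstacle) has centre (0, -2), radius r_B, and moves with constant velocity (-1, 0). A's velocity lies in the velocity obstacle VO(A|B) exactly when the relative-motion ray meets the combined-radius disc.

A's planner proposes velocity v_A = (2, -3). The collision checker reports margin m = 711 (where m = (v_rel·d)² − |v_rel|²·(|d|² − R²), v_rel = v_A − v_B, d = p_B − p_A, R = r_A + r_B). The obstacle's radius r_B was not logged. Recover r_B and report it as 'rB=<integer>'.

m = 711
d = (3, -10);  v_rel = (3, -3),  |v_rel|² = 18
v_rel×d = (3)·(-10) − (-3)·(3) = -21
since m = R²·18 − (-21)²:  R² = (441 + 711) / 18 = 64
R = √64 = 8  ⇒  r_B = 8 − 6 = 2

rB=2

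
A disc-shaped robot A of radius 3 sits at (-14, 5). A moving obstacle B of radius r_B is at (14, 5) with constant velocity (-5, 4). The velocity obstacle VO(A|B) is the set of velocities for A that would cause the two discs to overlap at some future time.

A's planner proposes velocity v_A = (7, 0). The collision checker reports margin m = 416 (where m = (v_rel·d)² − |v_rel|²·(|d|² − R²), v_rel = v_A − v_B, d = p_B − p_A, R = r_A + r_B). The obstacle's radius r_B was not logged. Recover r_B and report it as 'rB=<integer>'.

m = 416
d = (28, 0);  v_rel = (12, -4),  |v_rel|² = 160
v_rel×d = (12)·(0) − (-4)·(28) = 112
since m = R²·160 − 112²:  R² = (12544 + 416) / 160 = 81
R = √81 = 9  ⇒  r_B = 9 − 3 = 6

rB=6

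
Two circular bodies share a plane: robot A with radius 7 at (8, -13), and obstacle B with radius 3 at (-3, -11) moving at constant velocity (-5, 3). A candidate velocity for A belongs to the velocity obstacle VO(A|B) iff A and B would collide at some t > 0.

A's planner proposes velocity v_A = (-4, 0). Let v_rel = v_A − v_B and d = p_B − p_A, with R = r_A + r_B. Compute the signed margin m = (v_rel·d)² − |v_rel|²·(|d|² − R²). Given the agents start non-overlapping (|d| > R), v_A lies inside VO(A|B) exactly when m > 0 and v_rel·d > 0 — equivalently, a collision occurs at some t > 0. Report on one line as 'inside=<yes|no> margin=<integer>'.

d = (-11, 2),  |d|² = 125;  R = 7+3 = 10,  c = 125−10² = 25
v_rel = (1, -3),  |v_rel|² = 10;  v_rel·d = (1)·(-11) + (-3)·(2) = -17
10·t² + 34·t + 25 = 0  ⇒  m = (-17)² − 10·25 = 39
m = 39 > 0,  v_rel·d = -17 < 0  ⇒  outside

inside=no margin=39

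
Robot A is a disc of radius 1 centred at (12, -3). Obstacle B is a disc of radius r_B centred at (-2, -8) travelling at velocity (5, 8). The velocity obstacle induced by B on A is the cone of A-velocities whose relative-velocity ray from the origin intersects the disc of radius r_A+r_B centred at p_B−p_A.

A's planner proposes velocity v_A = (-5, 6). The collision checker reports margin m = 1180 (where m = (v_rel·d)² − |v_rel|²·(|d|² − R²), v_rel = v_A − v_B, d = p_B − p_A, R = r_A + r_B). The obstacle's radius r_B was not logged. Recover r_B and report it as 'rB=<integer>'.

m = 1180
d = (-14, -5);  v_rel = (-10, -2),  |v_rel|² = 104
v_rel×d = (-10)·(-5) − (-2)·(-14) = 22
since m = R²·104 − 22²:  R² = (484 + 1180) / 104 = 16
R = √16 = 4  ⇒  r_B = 4 − 1 = 3

rB=3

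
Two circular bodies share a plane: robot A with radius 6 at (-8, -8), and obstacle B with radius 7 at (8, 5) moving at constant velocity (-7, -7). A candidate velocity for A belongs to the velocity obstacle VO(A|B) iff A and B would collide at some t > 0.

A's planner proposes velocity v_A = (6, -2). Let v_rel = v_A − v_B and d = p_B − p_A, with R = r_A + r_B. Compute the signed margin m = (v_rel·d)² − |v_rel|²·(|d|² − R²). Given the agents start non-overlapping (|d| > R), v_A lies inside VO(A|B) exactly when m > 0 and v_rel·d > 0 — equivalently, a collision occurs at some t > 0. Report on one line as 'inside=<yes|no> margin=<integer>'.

d = (16, 13),  |d|² = 425;  R = 6+7 = 13,  c = 425−13² = 256
v_rel = (13, 5),  |v_rel|² = 194;  v_rel·d = (13)·(16) + (5)·(13) = 273
194·t² − 546·t + 256 = 0  ⇒  m = 273² − 194·256 = 24865
m = 24865 > 0,  v_rel·d = 273 > 0  ⇒  inside

inside=yes margin=24865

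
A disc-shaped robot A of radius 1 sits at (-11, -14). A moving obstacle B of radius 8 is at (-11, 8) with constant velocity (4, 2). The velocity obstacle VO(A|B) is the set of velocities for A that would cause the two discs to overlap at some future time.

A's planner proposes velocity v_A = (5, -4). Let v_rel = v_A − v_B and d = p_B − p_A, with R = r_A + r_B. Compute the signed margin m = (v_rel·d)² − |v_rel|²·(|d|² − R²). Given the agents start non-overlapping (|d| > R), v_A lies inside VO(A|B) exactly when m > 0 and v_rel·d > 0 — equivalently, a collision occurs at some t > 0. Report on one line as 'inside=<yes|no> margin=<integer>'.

d = (0, 22),  |d|² = 484;  R = 1+8 = 9,  c = 484−9² = 403
v_rel = (1, -6),  |v_rel|² = 37;  v_rel·d = (1)·(0) + (-6)·(22) = -132
37·t² + 264·t + 403 = 0  ⇒  m = (-132)² − 37·403 = 2513
m = 2513 > 0,  v_rel·d = -132 < 0  ⇒  outside

inside=no margin=2513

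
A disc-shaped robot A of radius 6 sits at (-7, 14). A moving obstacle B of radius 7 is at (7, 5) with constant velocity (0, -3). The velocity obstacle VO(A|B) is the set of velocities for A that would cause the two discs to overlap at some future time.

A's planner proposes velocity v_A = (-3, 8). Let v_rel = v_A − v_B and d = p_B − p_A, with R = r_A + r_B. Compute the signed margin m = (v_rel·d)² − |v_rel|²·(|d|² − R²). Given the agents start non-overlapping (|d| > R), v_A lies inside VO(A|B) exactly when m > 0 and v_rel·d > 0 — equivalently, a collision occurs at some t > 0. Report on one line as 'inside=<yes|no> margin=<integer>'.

d = (14, -9),  |d|² = 277;  R = 6+7 = 13,  c = 277−13² = 108
v_rel = (-3, 11),  |v_rel|² = 130;  v_rel·d = (-3)·(14) + (11)·(-9) = -141
130·t² + 282·t + 108 = 0  ⇒  m = (-141)² − 130·108 = 5841
m = 5841 > 0,  v_rel·d = -141 < 0  ⇒  outside

inside=no margin=5841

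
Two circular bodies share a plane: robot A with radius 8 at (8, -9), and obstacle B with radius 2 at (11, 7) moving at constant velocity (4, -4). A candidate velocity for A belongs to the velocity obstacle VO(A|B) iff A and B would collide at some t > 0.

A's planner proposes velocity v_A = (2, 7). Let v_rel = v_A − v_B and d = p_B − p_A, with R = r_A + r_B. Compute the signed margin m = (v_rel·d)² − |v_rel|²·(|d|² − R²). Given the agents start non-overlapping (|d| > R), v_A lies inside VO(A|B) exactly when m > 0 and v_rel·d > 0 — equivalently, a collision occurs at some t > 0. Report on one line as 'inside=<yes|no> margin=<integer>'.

d = (3, 16),  |d|² = 265;  R = 8+2 = 10,  c = 265−10² = 165
v_rel = (-2, 11),  |v_rel|² = 125;  v_rel·d = (-2)·(3) + (11)·(16) = 170
125·t² − 340·t + 165 = 0  ⇒  m = 170² − 125·165 = 8275
m = 8275 > 0,  v_rel·d = 170 > 0  ⇒  inside

inside=yes margin=8275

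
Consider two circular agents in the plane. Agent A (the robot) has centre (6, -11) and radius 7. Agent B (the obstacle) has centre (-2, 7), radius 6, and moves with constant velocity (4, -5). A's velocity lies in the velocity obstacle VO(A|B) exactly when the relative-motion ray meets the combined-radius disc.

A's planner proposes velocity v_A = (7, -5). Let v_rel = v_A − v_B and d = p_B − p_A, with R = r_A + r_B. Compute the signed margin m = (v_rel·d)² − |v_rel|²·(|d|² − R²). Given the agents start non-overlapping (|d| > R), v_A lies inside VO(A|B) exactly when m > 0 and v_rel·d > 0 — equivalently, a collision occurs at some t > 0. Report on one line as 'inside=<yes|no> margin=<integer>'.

d = (-8, 18),  |d|² = 388;  R = 7+6 = 13,  c = 388−13² = 219
v_rel = (3, 0),  |v_rel|² = 9;  v_rel·d = (3)·(-8) + (0)·(18) = -24
9·t² + 48·t + 219 = 0  ⇒  m = (-24)² − 9·219 = -1395
m = -1395 < 0,  v_rel·d = -24 < 0  ⇒  outside

inside=no margin=-1395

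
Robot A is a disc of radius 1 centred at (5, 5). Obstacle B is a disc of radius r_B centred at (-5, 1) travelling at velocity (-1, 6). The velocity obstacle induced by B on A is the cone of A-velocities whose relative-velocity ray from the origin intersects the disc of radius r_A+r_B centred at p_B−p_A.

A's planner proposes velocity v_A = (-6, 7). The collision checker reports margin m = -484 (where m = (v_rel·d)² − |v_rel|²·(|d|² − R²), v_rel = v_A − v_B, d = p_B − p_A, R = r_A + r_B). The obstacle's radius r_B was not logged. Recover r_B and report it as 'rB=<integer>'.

m = -484
d = (-10, -4);  v_rel = (-5, 1),  |v_rel|² = 26
v_rel×d = (-5)·(-4) − (1)·(-10) = 30
since m = R²·26 − 30²:  R² = (900 + -484) / 26 = 16
R = √16 = 4  ⇒  r_B = 4 − 1 = 3

rB=3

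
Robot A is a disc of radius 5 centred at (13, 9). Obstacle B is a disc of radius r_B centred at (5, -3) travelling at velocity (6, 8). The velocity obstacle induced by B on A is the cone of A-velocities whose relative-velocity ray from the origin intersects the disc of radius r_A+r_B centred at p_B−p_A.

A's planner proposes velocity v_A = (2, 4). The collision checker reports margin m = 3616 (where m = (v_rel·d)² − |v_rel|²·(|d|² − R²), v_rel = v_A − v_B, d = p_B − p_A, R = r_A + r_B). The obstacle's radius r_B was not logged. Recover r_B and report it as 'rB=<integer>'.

m = 3616
d = (-8, -12);  v_rel = (-4, -4),  |v_rel|² = 32
v_rel×d = (-4)·(-12) − (-4)·(-8) = 16
since m = R²·32 − 16²:  R² = (256 + 3616) / 32 = 121
R = √121 = 11  ⇒  r_B = 11 − 5 = 6

rB=6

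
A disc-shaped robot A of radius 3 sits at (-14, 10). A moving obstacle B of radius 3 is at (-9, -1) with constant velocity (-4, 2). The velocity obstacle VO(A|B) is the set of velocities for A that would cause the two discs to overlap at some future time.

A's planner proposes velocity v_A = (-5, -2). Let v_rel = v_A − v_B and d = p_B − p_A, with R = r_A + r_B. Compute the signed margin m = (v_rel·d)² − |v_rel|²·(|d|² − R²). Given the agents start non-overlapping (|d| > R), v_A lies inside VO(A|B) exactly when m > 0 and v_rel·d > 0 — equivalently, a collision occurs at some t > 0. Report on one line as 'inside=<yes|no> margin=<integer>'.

d = (5, -11),  |d|² = 146;  R = 3+3 = 6,  c = 146−6² = 110
v_rel = (-1, -4),  |v_rel|² = 17;  v_rel·d = (-1)·(5) + (-4)·(-11) = 39
17·t² − 78·t + 110 = 0  ⇒  m = 39² − 17·110 = -349
m = -349 < 0,  v_rel·d = 39 > 0  ⇒  outside

inside=no margin=-349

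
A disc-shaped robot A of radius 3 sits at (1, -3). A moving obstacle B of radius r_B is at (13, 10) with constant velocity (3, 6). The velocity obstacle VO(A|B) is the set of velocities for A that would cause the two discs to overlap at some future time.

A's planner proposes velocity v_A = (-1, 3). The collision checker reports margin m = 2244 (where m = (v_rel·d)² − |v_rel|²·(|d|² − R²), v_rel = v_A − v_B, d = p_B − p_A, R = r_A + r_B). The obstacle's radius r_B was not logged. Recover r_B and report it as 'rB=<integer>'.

m = 2244
d = (12, 13);  v_rel = (-4, -3),  |v_rel|² = 25
v_rel×d = (-4)·(13) − (-3)·(12) = -16
since m = R²·25 − (-16)²:  R² = (256 + 2244) / 25 = 100
R = √100 = 10  ⇒  r_B = 10 − 3 = 7

rB=7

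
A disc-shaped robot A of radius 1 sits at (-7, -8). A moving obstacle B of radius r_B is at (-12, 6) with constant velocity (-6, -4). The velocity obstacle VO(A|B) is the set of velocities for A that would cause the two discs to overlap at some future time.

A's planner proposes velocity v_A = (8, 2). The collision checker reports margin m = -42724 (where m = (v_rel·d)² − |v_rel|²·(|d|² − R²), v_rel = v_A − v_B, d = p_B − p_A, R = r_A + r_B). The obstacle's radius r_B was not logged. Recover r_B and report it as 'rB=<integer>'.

m = -42724
d = (-5, 14);  v_rel = (14, 6),  |v_rel|² = 232
v_rel×d = (14)·(14) − (6)·(-5) = 226
since m = R²·232 − 226²:  R² = (51076 + -42724) / 232 = 36
R = √36 = 6  ⇒  r_B = 6 − 1 = 5

rB=5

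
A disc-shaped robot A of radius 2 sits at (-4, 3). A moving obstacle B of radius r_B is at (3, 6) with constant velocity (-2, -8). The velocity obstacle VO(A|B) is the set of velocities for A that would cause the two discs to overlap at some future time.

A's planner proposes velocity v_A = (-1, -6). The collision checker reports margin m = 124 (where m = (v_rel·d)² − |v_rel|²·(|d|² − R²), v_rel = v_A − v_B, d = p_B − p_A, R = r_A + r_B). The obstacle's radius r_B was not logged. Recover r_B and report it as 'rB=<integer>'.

m = 124
d = (7, 3);  v_rel = (1, 2),  |v_rel|² = 5
v_rel×d = (1)·(3) − (2)·(7) = -11
since m = R²·5 − (-11)²:  R² = (121 + 124) / 5 = 49
R = √49 = 7  ⇒  r_B = 7 − 2 = 5

rB=5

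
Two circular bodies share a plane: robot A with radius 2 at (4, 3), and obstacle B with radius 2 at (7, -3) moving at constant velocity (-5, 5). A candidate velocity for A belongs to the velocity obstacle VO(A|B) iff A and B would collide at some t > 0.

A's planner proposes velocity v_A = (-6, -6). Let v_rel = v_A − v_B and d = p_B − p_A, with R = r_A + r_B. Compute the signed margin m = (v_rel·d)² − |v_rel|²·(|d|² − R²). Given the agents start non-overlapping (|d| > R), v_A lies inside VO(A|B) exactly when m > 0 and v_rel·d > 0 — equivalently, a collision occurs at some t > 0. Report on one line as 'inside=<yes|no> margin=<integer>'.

d = (3, -6),  |d|² = 45;  R = 2+2 = 4,  c = 45−4² = 29
v_rel = (-1, -11),  |v_rel|² = 122;  v_rel·d = (-1)·(3) + (-11)·(-6) = 63
122·t² − 126·t + 29 = 0  ⇒  m = 63² − 122·29 = 431
m = 431 > 0,  v_rel·d = 63 > 0  ⇒  inside

inside=yes margin=431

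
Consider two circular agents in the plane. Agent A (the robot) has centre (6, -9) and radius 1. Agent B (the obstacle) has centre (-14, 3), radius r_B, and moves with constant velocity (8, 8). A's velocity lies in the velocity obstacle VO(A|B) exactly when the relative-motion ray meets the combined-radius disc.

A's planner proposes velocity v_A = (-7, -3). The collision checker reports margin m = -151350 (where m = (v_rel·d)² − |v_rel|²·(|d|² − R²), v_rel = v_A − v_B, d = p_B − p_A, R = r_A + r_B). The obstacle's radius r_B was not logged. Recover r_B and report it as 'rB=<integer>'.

m = -151350
d = (-20, 12);  v_rel = (-15, -11),  |v_rel|² = 346
v_rel×d = (-15)·(12) − (-11)·(-20) = -400
since m = R²·346 − (-400)²:  R² = (160000 + -151350) / 346 = 25
R = √25 = 5  ⇒  r_B = 5 − 1 = 4

rB=4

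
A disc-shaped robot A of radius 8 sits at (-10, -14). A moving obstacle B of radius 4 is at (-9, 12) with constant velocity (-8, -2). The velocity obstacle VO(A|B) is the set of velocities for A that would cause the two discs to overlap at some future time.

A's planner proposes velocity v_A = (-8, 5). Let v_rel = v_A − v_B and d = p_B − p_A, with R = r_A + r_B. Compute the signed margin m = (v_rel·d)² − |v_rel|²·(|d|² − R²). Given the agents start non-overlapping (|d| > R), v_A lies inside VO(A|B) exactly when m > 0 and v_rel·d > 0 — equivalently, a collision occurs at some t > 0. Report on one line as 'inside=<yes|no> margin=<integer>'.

d = (1, 26),  |d|² = 677;  R = 8+4 = 12,  c = 677−12² = 533
v_rel = (0, 7),  |v_rel|² = 49;  v_rel·d = (0)·(1) + (7)·(26) = 182
49·t² − 364·t + 533 = 0  ⇒  m = 182² − 49·533 = 7007
m = 7007 > 0,  v_rel·d = 182 > 0  ⇒  inside

inside=yes margin=7007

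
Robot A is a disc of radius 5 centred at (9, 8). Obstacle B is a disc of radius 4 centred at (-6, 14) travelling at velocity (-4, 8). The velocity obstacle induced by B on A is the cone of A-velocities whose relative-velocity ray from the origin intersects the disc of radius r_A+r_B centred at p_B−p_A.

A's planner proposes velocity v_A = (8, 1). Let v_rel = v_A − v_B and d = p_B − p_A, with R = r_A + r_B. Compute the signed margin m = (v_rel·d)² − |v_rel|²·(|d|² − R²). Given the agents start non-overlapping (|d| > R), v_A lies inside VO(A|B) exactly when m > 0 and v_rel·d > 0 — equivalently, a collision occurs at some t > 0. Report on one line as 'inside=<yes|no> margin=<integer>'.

d = (-15, 6),  |d|² = 261;  R = 5+4 = 9,  c = 261−9² = 180
v_rel = (12, -7),  |v_rel|² = 193;  v_rel·d = (12)·(-15) + (-7)·(6) = -222
193·t² + 444·t + 180 = 0  ⇒  m = (-222)² − 193·180 = 14544
m = 14544 > 0,  v_rel·d = -222 < 0  ⇒  outside

inside=no margin=14544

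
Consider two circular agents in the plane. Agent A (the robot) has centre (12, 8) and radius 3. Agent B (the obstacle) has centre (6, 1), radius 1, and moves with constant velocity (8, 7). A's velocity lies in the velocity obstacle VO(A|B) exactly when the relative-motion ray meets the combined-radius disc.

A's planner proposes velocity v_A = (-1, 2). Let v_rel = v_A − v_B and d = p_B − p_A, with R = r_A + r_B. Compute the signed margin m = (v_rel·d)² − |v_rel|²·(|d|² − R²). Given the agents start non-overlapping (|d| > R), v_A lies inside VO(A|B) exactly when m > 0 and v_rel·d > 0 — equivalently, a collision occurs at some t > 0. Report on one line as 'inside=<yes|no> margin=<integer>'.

d = (-6, -7),  |d|² = 85;  R = 3+1 = 4,  c = 85−4² = 69
v_rel = (-9, -5),  |v_rel|² = 106;  v_rel·d = (-9)·(-6) + (-5)·(-7) = 89
106·t² − 178·t + 69 = 0  ⇒  m = 89² − 106·69 = 607
m = 607 > 0,  v_rel·d = 89 > 0  ⇒  inside

inside=yes margin=607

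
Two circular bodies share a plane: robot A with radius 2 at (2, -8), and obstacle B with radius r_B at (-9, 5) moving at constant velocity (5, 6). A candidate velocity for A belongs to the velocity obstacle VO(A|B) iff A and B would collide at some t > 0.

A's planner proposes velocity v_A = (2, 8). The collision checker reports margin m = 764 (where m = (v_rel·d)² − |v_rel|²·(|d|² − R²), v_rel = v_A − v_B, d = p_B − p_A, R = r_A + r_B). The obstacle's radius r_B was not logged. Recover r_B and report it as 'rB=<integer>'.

m = 764
d = (-11, 13);  v_rel = (-3, 2),  |v_rel|² = 13
v_rel×d = (-3)·(13) − (2)·(-11) = -17
since m = R²·13 − (-17)²:  R² = (289 + 764) / 13 = 81
R = √81 = 9  ⇒  r_B = 9 − 2 = 7

rB=7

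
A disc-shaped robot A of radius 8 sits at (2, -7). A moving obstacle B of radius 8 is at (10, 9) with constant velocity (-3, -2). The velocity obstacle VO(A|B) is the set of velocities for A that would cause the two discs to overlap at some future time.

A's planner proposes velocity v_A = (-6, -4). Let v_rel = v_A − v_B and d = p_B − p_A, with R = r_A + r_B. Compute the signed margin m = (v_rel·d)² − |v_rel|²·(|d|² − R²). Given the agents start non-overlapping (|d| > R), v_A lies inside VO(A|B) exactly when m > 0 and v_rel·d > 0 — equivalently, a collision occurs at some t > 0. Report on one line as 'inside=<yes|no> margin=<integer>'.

d = (8, 16),  |d|² = 320;  R = 8+8 = 16,  c = 320−16² = 64
v_rel = (-3, -2),  |v_rel|² = 13;  v_rel·d = (-3)·(8) + (-2)·(16) = -56
13·t² + 112·t + 64 = 0  ⇒  m = (-56)² − 13·64 = 2304
m = 2304 > 0,  v_rel·d = -56 < 0  ⇒  outside

inside=no margin=2304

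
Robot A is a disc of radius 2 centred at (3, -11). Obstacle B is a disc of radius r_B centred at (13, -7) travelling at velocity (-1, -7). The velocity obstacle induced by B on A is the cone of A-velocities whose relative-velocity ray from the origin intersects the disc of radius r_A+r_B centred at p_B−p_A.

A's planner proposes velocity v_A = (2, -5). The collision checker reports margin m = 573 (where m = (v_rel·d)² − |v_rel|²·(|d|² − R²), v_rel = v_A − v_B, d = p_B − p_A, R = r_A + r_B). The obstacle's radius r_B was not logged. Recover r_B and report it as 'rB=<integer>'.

m = 573
d = (10, 4);  v_rel = (3, 2),  |v_rel|² = 13
v_rel×d = (3)·(4) − (2)·(10) = -8
since m = R²·13 − (-8)²:  R² = (64 + 573) / 13 = 49
R = √49 = 7  ⇒  r_B = 7 − 2 = 5

rB=5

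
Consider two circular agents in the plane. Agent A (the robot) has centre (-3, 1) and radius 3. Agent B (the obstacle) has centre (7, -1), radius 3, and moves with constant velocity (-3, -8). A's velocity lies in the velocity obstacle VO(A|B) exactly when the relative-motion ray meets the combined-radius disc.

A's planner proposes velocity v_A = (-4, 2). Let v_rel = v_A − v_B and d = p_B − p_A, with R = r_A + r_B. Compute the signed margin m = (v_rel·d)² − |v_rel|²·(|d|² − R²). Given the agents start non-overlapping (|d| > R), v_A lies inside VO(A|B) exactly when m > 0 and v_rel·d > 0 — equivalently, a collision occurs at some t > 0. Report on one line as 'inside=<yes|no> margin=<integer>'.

d = (10, -2),  |d|² = 104;  R = 3+3 = 6,  c = 104−6² = 68
v_rel = (-1, 10),  |v_rel|² = 101;  v_rel·d = (-1)·(10) + (10)·(-2) = -30
101·t² + 60·t + 68 = 0  ⇒  m = (-30)² − 101·68 = -5968
m = -5968 < 0,  v_rel·d = -30 < 0  ⇒  outside

inside=no margin=-5968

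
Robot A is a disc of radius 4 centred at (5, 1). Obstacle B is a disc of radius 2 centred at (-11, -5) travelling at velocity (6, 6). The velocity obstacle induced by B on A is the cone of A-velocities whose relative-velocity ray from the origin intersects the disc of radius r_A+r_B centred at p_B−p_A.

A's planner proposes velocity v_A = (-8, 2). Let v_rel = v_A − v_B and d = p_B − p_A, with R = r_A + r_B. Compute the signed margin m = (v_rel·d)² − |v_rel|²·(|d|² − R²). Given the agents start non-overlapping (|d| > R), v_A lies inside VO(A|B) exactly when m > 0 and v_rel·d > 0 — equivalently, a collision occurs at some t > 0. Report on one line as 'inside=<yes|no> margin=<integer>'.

d = (-16, -6),  |d|² = 292;  R = 4+2 = 6,  c = 292−6² = 256
v_rel = (-14, -4),  |v_rel|² = 212;  v_rel·d = (-14)·(-16) + (-4)·(-6) = 248
212·t² − 496·t + 256 = 0  ⇒  m = 248² − 212·256 = 7232
m = 7232 > 0,  v_rel·d = 248 > 0  ⇒  inside

inside=yes margin=7232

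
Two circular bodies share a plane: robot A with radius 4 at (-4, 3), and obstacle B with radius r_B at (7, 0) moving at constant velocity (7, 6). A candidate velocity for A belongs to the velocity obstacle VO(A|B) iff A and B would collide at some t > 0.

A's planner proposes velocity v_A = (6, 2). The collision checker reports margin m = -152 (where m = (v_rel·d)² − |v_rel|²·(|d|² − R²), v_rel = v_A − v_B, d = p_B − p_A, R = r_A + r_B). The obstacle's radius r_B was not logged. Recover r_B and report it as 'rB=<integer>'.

m = -152
d = (11, -3);  v_rel = (-1, -4),  |v_rel|² = 17
v_rel×d = (-1)·(-3) − (-4)·(11) = 47
since m = R²·17 − 47²:  R² = (2209 + -152) / 17 = 121
R = √121 = 11  ⇒  r_B = 11 − 4 = 7

rB=7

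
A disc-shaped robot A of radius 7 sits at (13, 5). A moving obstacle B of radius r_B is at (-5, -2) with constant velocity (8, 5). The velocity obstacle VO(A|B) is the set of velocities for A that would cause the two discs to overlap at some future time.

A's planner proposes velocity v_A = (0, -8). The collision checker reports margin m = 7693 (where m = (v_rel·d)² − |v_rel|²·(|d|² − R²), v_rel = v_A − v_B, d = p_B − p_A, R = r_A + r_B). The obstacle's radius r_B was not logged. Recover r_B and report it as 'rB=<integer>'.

m = 7693
d = (-18, -7);  v_rel = (-8, -13),  |v_rel|² = 233
v_rel×d = (-8)·(-7) − (-13)·(-18) = -178
since m = R²·233 − (-178)²:  R² = (31684 + 7693) / 233 = 169
R = √169 = 13  ⇒  r_B = 13 − 7 = 6

rB=6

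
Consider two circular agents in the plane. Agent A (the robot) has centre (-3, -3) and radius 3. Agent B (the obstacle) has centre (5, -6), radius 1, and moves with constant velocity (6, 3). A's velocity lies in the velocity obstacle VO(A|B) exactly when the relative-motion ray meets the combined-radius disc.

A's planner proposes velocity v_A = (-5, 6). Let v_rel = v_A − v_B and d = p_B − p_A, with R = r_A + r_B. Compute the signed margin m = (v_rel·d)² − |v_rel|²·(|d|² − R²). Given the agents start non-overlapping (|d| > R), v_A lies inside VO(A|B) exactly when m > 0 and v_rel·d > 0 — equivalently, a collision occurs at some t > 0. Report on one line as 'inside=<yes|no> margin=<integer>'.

d = (8, -3),  |d|² = 73;  R = 3+1 = 4,  c = 73−4² = 57
v_rel = (-11, 3),  |v_rel|² = 130;  v_rel·d = (-11)·(8) + (3)·(-3) = -97
130·t² + 194·t + 57 = 0  ⇒  m = (-97)² − 130·57 = 1999
m = 1999 > 0,  v_rel·d = -97 < 0  ⇒  outside

inside=no margin=1999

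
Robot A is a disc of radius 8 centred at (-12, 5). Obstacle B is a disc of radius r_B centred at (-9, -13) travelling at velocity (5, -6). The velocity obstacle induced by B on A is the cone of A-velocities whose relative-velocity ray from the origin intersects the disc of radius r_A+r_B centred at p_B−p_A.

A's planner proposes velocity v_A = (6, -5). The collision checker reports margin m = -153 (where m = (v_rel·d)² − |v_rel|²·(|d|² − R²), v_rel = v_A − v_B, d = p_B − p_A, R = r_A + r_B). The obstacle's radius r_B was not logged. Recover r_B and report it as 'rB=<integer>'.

m = -153
d = (3, -18);  v_rel = (1, 1),  |v_rel|² = 2
v_rel×d = (1)·(-18) − (1)·(3) = -21
since m = R²·2 − (-21)²:  R² = (441 + -153) / 2 = 144
R = √144 = 12  ⇒  r_B = 12 − 8 = 4

rB=4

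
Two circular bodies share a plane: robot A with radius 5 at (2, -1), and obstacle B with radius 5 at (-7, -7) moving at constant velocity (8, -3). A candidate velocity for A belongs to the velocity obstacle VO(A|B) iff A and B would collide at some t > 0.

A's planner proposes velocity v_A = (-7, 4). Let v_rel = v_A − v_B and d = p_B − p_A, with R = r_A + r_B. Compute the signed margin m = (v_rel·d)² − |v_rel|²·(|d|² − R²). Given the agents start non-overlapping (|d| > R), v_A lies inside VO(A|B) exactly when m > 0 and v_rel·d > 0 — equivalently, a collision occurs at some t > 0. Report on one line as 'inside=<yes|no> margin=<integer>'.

d = (-9, -6),  |d|² = 117;  R = 5+5 = 10,  c = 117−10² = 17
v_rel = (-15, 7),  |v_rel|² = 274;  v_rel·d = (-15)·(-9) + (7)·(-6) = 93
274·t² − 186·t + 17 = 0  ⇒  m = 93² − 274·17 = 3991
m = 3991 > 0,  v_rel·d = 93 > 0  ⇒  inside

inside=yes margin=3991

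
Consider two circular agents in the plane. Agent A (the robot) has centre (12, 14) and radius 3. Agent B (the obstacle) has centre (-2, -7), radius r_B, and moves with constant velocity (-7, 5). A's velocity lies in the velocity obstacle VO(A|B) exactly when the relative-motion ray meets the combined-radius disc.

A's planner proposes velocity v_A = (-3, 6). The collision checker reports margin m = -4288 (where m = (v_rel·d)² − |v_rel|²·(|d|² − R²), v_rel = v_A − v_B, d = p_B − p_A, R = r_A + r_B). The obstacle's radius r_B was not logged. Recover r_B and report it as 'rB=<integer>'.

m = -4288
d = (-14, -21);  v_rel = (4, 1),  |v_rel|² = 17
v_rel×d = (4)·(-21) − (1)·(-14) = -70
since m = R²·17 − (-70)²:  R² = (4900 + -4288) / 17 = 36
R = √36 = 6  ⇒  r_B = 6 − 3 = 3

rB=3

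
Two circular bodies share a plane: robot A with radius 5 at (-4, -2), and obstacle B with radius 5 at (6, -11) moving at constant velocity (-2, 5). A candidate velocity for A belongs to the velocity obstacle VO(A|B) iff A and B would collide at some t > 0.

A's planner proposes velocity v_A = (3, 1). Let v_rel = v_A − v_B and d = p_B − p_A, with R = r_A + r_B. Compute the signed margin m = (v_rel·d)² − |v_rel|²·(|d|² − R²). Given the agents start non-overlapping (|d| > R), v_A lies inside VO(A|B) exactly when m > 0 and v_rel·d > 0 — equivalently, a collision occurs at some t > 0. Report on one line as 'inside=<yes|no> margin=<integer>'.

d = (10, -9),  |d|² = 181;  R = 5+5 = 10,  c = 181−10² = 81
v_rel = (5, -4),  |v_rel|² = 41;  v_rel·d = (5)·(10) + (-4)·(-9) = 86
41·t² − 172·t + 81 = 0  ⇒  m = 86² − 41·81 = 4075
m = 4075 > 0,  v_rel·d = 86 > 0  ⇒  inside

inside=yes margin=4075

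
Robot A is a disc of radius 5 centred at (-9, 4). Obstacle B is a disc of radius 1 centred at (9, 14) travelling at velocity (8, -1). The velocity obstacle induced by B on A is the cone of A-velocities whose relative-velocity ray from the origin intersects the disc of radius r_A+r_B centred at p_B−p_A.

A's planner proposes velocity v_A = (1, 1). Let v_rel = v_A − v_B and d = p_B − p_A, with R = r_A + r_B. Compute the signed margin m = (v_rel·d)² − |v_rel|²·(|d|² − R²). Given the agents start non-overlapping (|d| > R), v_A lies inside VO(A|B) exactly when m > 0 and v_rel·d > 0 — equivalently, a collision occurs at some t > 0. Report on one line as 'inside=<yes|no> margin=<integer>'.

d = (18, 10),  |d|² = 424;  R = 5+1 = 6,  c = 424−6² = 388
v_rel = (-7, 2),  |v_rel|² = 53;  v_rel·d = (-7)·(18) + (2)·(10) = -106
53·t² + 212·t + 388 = 0  ⇒  m = (-106)² − 53·388 = -9328
m = -9328 < 0,  v_rel·d = -106 < 0  ⇒  outside

inside=no margin=-9328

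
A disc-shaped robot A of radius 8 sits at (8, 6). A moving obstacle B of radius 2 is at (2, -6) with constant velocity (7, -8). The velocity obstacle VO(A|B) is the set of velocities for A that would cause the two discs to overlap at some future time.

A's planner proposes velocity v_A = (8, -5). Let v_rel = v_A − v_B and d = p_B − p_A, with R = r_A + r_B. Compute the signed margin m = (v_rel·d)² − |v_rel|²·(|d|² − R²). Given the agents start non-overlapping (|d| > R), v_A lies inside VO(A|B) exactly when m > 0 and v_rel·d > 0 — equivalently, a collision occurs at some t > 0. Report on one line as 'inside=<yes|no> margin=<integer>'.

d = (-6, -12),  |d|² = 180;  R = 8+2 = 10,  c = 180−10² = 80
v_rel = (1, 3),  |v_rel|² = 10;  v_rel·d = (1)·(-6) + (3)·(-12) = -42
10·t² + 84·t + 80 = 0  ⇒  m = (-42)² − 10·80 = 964
m = 964 > 0,  v_rel·d = -42 < 0  ⇒  outside

inside=no margin=964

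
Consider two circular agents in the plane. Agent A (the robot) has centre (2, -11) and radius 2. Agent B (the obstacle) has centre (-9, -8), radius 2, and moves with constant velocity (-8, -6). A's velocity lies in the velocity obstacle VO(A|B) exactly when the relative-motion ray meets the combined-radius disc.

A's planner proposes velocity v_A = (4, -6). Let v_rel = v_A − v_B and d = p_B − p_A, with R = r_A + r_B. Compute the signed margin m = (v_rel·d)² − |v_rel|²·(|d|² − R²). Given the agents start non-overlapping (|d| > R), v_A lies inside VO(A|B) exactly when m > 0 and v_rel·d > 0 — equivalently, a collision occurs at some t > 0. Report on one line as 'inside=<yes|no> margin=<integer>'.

d = (-11, 3),  |d|² = 130;  R = 2+2 = 4,  c = 130−4² = 114
v_rel = (12, 0),  |v_rel|² = 144;  v_rel·d = (12)·(-11) + (0)·(3) = -132
144·t² + 264·t + 114 = 0  ⇒  m = (-132)² − 144·114 = 1008
m = 1008 > 0,  v_rel·d = -132 < 0  ⇒  outside

inside=no margin=1008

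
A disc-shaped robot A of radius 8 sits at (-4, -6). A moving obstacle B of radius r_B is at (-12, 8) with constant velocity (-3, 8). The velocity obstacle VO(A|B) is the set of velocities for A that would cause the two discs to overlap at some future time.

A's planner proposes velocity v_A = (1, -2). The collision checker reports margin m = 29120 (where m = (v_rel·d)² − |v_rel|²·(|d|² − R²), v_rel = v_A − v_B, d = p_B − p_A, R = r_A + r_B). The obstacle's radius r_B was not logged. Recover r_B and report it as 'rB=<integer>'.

m = 29120
d = (-8, 14);  v_rel = (4, -10),  |v_rel|² = 116
v_rel×d = (4)·(14) − (-10)·(-8) = -24
since m = R²·116 − (-24)²:  R² = (576 + 29120) / 116 = 256
R = √256 = 16  ⇒  r_B = 16 − 8 = 8

rB=8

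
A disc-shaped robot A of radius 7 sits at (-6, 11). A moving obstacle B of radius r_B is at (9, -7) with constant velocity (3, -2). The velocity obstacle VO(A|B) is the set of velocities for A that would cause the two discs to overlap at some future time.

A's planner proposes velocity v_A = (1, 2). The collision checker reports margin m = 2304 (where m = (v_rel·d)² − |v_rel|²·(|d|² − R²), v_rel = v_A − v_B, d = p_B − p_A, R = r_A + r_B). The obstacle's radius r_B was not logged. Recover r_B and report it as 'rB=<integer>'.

m = 2304
d = (15, -18);  v_rel = (-2, 4),  |v_rel|² = 20
v_rel×d = (-2)·(-18) − (4)·(15) = -24
since m = R²·20 − (-24)²:  R² = (576 + 2304) / 20 = 144
R = √144 = 12  ⇒  r_B = 12 − 7 = 5

rB=5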